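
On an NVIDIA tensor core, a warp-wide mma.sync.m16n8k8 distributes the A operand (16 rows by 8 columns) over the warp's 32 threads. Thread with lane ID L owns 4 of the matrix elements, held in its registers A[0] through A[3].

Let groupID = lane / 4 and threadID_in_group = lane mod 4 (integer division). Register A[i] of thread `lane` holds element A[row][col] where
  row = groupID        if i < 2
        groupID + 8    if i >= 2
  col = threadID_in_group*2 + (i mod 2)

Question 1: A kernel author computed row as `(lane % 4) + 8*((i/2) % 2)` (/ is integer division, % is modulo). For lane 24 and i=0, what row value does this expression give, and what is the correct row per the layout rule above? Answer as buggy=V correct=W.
buggy=0 correct=6

`(lane % 4) + 8*((i/2) % 2)`[24,0]⇒0
lane 24⇒24/4=6, 24 mod 4=0
i=0  r:6+0⇒6  c:2·0+0⇒0
row: 0 vs 6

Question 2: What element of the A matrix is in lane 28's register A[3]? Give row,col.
15,1

L=28->g=28>>2=7, t=28&3=0
[3]->row 7+8=15  col 0·2+1=1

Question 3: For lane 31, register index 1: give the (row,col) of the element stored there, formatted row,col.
7,7

lane 31: G=7 (31/4), T=3 (31%4)
i=1: r=7+0=7, c=3*2+1=7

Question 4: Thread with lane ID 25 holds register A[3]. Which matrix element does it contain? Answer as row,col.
14,3

25: gid=6,tid=1
[3] (6+8,1*2+1) = (14,3)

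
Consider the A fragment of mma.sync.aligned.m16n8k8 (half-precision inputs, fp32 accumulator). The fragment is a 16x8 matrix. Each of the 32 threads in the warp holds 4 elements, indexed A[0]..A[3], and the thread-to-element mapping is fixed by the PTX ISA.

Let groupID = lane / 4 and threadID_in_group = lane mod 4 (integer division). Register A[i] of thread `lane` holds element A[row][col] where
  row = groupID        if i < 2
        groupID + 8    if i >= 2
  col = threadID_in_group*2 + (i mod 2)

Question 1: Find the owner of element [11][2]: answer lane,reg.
13,2

r=11→G=3,rhi=1  c=2→T=1,p=0
L=3*4+1=13  i=1*2+0=2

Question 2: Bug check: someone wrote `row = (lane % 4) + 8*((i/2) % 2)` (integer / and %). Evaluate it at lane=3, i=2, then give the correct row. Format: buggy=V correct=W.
`(lane % 4) + 8*((i/2) % 2)`[3,2]→11
L=3→G=3>>2=0, T=3&3=3
[2]→row 0+8=8  col 3·2+0=6
row: 11 vs 8

buggy=11 correct=8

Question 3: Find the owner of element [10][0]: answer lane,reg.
r: 10->gid=2,r8=1  c: 0->tid=0,i&1=0
L=2*4+0=8  i=1*2+0=2

8,2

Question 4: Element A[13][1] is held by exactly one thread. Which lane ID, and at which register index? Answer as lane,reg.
r=13⇒gr=5,Rb=1  c=1⇒th=0,odd=1
L=5*4+0=20  i=1*2+1=3

20,3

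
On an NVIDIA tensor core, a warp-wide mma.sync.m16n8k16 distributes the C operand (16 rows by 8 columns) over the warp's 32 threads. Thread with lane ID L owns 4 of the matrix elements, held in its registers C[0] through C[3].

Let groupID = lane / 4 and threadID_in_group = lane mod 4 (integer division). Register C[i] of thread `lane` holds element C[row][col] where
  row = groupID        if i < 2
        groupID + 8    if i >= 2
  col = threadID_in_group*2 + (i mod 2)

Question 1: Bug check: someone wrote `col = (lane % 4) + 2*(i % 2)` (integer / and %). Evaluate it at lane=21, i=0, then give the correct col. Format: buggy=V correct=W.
`(lane % 4) + 2*(i % 2)`[21,0]→1
L=21→G=21>>2=5, T=21&3=1
[0]→row 5+0=5  col 1·2+0=2
col: 1 vs 2

buggy=1 correct=2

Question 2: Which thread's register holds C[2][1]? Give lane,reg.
r=2->g=2,rb=0  c=1->t=0,b0=1
L=2*4+0=8  i=0*2+1=1

8,1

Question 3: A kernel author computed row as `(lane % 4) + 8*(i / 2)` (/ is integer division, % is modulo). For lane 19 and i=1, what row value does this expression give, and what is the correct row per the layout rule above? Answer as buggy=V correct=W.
`(lane % 4) + 8*(i / 2)`[19,1]⇒3
lane 19: gr=4 (19/4), th=3 (19%4)
i=1: r=4+0=4, c=3*2+1=7
row: 3 vs 4

buggy=3 correct=4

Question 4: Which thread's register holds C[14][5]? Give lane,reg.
r:14=>grp=6,rB=1  c:5=>tig=2,lo=1
L=6*4+2=26  i=1*2+1=3

26,3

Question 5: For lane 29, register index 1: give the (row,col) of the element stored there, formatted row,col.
7,3

lane 29->29/4=7, 29 mod 4=1
i=1  r:7+0->7  c:2·1+1->3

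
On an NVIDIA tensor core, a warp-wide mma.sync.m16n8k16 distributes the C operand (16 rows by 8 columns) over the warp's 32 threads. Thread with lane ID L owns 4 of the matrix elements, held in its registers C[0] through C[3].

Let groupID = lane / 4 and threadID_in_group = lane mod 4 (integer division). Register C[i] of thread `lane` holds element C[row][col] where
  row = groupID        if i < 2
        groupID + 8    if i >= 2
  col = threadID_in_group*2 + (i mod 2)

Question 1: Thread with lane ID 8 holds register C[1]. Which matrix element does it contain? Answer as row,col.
2,1

8: grp=2,tig=0
[1] (2+0,0*2+1) = (2,1)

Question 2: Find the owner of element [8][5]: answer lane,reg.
r: 8->gid=0,r8=1  c: 5->tid=2,i&1=1
L=0*4+2=2  i=1*2+1=3

2,3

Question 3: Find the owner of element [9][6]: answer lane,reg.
7,2

r=9⇒gr=1,Rb=1  c=6⇒th=3,odd=0
L=1*4+3=7  i=1*2+0=2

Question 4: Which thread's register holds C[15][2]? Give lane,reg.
29,2

r=15⇒gr=7,Rb=1  c=2⇒th=1,odd=0
L=7*4+1=29  i=1*2+0=2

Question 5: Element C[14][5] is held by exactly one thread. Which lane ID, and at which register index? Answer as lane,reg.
r=14⇒gr=6,Rb=1  c=5⇒th=2,odd=1
L=6*4+2=26  i=1*2+1=3

26,3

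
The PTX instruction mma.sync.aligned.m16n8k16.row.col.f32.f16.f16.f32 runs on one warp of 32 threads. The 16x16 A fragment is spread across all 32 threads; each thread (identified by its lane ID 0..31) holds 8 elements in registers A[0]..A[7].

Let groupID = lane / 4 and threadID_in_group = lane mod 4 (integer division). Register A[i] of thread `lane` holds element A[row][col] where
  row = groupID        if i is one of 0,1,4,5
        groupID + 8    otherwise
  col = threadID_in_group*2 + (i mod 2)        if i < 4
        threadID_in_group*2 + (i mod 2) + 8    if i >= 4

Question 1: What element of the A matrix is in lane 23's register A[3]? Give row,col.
13,7

23: gr=5,th=3
[3] (5+8,3*2+1+0) = (13,7)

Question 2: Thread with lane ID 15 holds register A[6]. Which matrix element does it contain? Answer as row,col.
11,14

lane 15->15/4=3, 15 mod 4=3
i=6  r:3+8->11  c:2·3+0+8->14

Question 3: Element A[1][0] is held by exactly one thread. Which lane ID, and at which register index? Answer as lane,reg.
4,0

r=1→G=1,rhi=0  c=0→chi=0,T=0,p=0
L=1*4+0=4  i=0*4+0*2+0=0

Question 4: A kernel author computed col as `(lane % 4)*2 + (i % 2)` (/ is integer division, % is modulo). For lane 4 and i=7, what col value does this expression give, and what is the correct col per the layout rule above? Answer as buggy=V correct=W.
`(lane % 4)*2 + (i % 2)`[4,7]->1
L=4->gid=4>>2=1, tid=4&3=0
[7]->row 1+8=9  col 0·2+1+8=9
col: 1 vs 9

buggy=1 correct=9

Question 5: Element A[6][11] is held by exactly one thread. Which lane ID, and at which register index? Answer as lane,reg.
25,5

r:6=>grp=6,rB=0  c:11=>cB=1,tig=1,lo=1
L=6*4+1=25  i=1*4+0*2+1=5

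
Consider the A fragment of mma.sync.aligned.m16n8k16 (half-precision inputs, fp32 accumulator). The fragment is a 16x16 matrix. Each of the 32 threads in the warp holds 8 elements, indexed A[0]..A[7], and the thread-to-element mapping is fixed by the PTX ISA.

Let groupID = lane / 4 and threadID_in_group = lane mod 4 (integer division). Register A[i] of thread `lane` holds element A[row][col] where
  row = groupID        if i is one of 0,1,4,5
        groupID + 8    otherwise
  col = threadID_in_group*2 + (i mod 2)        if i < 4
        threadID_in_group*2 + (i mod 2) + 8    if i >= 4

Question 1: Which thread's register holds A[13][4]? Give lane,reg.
r=13⇒gr=5,Rb=1  c=4⇒Cb=0,th=2,odd=0
L=5*4+2=22  i=0*4+1*2+0=2

22,2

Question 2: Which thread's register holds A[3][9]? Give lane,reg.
12,5

r=3⇒gr=3,Rb=0  c=9⇒Cb=1,th=0,odd=1
L=3*4+0=12  i=1*4+0*2+1=5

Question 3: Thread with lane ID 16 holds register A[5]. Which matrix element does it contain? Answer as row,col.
4,9

L=16->gid=16>>2=4, tid=16&3=0
[5]->row 4+0=4  col 0·2+1+8=9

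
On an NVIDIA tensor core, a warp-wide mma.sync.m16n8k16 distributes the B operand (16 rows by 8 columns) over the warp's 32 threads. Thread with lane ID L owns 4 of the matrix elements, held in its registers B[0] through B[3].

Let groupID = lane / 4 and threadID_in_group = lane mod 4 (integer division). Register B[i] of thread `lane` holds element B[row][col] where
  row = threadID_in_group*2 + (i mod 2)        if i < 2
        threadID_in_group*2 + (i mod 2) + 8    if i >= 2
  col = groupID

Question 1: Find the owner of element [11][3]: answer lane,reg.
13,3

c=3⇒gr=3  r=11⇒Rb=1,th=1,odd=1
L=3*4+1=13  i=1*2+1=3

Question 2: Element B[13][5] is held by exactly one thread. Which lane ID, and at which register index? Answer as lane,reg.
c: 5->gid=5  r: 13->r8=1,tid=2,i&1=1
L=5*4+2=22  i=1*2+1=3

22,3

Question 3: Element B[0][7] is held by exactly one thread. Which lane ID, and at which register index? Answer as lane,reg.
28,0

c=7->g=7  r=0->rb=0,t=0,b0=0
L=7*4+0=28  i=0*2+0=0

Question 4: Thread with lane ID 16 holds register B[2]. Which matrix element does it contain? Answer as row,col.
L=16->g=16>>2=4, t=16&3=0
[2]->row 0·2+0+8=8  col g=4

8,4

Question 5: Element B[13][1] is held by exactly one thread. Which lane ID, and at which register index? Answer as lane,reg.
6,3

c: 1->gid=1  r: 13->r8=1,tid=2,i&1=1
L=1*4+2=6  i=1*2+1=3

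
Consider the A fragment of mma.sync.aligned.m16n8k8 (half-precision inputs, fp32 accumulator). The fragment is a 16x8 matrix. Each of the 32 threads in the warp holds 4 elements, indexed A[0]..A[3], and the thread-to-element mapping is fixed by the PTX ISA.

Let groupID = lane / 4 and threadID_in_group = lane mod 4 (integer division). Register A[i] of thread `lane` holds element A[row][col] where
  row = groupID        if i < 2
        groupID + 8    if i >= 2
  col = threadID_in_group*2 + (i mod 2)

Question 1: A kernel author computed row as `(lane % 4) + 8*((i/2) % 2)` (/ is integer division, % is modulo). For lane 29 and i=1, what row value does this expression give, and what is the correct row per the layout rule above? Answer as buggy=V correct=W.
`(lane % 4) + 8*((i/2) % 2)`[29,1]⇒1
lane 29: gr=7 (29/4), th=1 (29%4)
i=1: r=7+0=7, c=1*2+1=3
row: 1 vs 7

buggy=1 correct=7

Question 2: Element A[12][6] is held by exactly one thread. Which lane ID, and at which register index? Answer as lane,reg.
r=12⇒gr=4,Rb=1  c=6⇒th=3,odd=0
L=4*4+3=19  i=1*2+0=2

19,2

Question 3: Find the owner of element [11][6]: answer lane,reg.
r=11→G=3,rhi=1  c=6→T=3,p=0
L=3*4+3=15  i=1*2+0=2

15,2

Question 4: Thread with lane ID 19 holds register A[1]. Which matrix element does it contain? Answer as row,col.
lane 19->19/4=4, 19 mod 4=3
i=1  r:4+0->4  c:2·3+1->7

4,7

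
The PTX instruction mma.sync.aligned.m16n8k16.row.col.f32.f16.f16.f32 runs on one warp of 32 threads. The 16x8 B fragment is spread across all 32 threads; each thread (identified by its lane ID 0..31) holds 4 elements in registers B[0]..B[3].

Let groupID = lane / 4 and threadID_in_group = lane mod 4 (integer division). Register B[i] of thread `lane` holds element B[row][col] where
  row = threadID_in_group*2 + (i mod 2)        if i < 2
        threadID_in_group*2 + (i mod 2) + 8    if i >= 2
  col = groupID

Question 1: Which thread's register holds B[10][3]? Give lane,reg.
c:3=>grp=3  r:10=>rB=1,tig=1,lo=0
L=3*4+1=13  i=1*2+0=2

13,2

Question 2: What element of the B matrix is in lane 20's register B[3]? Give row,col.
9,5

20: g=5,t=0
[3] (0*2+1+8,5) = (9,5)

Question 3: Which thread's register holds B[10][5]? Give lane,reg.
c=5->g=5  r=10->rb=1,t=1,b0=0
L=5*4+1=21  i=1*2+0=2

21,2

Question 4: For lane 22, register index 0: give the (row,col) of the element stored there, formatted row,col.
22: g=5,t=2
[0] (2*2+0+0,5) = (4,5)

4,5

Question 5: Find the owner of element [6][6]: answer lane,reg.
27,0

c:6=>grp=6  r:6=>rB=0,tig=3,lo=0
L=6*4+3=27  i=0*2+0=0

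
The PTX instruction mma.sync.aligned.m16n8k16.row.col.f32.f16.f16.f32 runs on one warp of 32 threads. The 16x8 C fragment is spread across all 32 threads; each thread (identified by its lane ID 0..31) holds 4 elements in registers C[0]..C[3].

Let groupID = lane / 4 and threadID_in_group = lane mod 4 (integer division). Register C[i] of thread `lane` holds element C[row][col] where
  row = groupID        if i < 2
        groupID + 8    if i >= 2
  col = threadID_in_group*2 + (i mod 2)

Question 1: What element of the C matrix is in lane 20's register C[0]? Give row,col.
lane 20->20/4=5, 20 mod 4=0
i=0  r:5+0->5  c:2·0+0->0

5,0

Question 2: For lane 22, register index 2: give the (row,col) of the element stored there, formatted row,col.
13,4

lane 22→22/4=5, 22 mod 4=2
i=2  r:5+8→13  c:2·2+0→4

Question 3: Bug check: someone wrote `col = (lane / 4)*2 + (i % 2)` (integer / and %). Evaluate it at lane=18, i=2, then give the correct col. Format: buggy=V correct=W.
buggy=8 correct=4

`(lane / 4)*2 + (i % 2)`[18,2]->8
18: g=4,t=2
[2] (4+8,2*2+0) = (12,4)
col: 8 vs 4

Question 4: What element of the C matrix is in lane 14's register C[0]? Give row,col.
3,4

L=14⇒gr=14>>2=3, th=14&3=2
[0]⇒row 3+0=3  col 2·2+0=4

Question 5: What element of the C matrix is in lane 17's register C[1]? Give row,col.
lane 17→17/4=4, 17 mod 4=1
i=1  r:4+0→4  c:2·1+1→3

4,3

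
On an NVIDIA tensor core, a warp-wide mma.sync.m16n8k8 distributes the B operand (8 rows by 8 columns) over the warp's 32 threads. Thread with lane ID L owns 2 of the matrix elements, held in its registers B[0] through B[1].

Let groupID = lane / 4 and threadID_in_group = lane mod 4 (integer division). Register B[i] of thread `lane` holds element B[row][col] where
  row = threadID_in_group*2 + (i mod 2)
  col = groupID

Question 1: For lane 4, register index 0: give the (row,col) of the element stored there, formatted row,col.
lane 4→4/4=1, 4 mod 4=0
i=0  r:2·0+0→0  c:1

0,1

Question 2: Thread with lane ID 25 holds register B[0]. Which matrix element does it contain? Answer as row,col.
L=25->g=25>>2=6, t=25&3=1
[0]->row 1·2+0=2  col g=6

2,6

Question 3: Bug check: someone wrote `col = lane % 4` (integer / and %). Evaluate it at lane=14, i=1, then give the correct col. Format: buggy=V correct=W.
buggy=2 correct=3

`lane % 4`[14,1]->2
lane 14: g=3 (14/4), t=2 (14%4)
i=1: r=2*2+1=5, c=g=3
col: 2 vs 3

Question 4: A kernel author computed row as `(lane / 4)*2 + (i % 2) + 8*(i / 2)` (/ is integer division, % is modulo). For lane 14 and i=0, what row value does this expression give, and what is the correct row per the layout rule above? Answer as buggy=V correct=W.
`(lane / 4)*2 + (i % 2) + 8*(i / 2)`[14,0]->6
lane 14: gid=3 (14/4), tid=2 (14%4)
i=0: r=2*2+0=4, c=gid=3
row: 6 vs 4

buggy=6 correct=4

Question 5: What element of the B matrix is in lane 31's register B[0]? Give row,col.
6,7

lane 31: G=7 (31/4), T=3 (31%4)
i=0: r=3*2+0=6, c=G=7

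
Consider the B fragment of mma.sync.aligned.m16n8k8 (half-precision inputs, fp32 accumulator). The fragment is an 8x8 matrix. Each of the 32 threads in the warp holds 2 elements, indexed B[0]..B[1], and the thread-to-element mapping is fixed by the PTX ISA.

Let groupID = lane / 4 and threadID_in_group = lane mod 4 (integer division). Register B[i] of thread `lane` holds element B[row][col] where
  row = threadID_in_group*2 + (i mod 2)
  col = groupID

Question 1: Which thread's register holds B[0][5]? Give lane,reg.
c: 5->gid=5  r: 0->tid=0,i&1=0
L=5*4+0=20  i=0=0

20,0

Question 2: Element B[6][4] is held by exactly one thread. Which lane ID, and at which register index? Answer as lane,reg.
19,0

c:4=>grp=4  r:6=>tig=3,lo=0
L=4*4+3=19  i=0=0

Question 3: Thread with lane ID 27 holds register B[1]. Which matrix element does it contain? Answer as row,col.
7,6

27: G=6,T=3
[1] (3*2+1,6) = (7,6)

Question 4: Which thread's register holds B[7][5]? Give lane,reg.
23,1

c=5⇒gr=5  r=7⇒th=3,odd=1
L=5*4+3=23  i=1=1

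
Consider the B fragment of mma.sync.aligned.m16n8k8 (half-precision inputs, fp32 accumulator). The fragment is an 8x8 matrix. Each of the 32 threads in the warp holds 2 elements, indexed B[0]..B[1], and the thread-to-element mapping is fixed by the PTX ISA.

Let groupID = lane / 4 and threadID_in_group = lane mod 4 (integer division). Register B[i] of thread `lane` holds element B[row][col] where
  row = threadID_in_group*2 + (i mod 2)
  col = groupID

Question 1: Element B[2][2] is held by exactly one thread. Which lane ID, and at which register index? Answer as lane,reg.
9,0

c=2→G=2  r=2→T=1,p=0
L=2*4+1=9  i=0=0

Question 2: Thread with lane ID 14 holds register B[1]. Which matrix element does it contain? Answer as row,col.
14: grp=3,tig=2
[1] (2*2+1,3) = (5,3)

5,3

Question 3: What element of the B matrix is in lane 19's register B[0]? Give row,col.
lane 19->19/4=4, 19 mod 4=3
i=0  r:2·3+0->6  c:4

6,4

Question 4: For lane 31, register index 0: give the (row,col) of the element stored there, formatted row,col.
L=31->gid=31>>2=7, tid=31&3=3
[0]->row 3·2+0=6  col gid=7

6,7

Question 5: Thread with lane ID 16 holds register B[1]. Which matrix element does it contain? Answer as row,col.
1,4

lane 16->16/4=4, 16 mod 4=0
i=1  r:2·0+1->1  c:4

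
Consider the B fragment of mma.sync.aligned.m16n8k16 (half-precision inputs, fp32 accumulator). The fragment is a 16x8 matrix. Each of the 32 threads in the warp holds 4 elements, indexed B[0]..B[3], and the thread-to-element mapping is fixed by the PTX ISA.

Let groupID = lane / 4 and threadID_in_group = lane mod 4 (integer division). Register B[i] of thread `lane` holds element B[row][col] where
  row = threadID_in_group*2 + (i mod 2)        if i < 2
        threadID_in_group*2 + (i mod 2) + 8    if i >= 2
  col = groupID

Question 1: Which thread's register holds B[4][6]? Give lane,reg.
c=6⇒gr=6  r=4⇒Rb=0,th=2,odd=0
L=6*4+2=26  i=0*2+0=0

26,0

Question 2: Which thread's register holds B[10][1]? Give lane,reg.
5,2

c=1⇒gr=1  r=10⇒Rb=1,th=1,odd=0
L=1*4+1=5  i=1*2+0=2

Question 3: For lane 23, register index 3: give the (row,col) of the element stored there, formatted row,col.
15,5

L=23→G=23>>2=5, T=23&3=3
[3]→row 3·2+1+8=15  col G=5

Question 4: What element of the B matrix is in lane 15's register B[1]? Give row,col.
7,3

lane 15: gr=3 (15/4), th=3 (15%4)
i=1: r=3*2+1+0=7, c=gr=3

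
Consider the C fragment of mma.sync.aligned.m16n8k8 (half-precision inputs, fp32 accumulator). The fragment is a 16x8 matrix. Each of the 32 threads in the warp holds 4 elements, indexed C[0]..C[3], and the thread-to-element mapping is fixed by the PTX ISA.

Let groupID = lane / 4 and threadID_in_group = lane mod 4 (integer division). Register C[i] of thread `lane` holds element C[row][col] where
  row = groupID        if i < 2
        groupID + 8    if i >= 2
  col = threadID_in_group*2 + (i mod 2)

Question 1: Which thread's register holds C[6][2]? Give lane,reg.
r=6⇒gr=6,Rb=0  c=2⇒th=1,odd=0
L=6*4+1=25  i=0*2+0=0

25,0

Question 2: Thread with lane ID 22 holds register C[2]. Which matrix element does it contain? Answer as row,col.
13,4

lane 22->22/4=5, 22 mod 4=2
i=2  r:5+8->13  c:2·2+0->4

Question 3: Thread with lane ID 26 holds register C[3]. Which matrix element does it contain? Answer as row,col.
L=26->g=26>>2=6, t=26&3=2
[3]->row 6+8=14  col 2·2+1=5

14,5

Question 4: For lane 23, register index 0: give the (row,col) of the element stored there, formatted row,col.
5,6

lane 23→23/4=5, 23 mod 4=3
i=0  r:5+0→5  c:2·3+0→6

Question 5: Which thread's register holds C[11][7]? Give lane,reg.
r: 11->gid=3,r8=1  c: 7->tid=3,i&1=1
L=3*4+3=15  i=1*2+1=3

15,3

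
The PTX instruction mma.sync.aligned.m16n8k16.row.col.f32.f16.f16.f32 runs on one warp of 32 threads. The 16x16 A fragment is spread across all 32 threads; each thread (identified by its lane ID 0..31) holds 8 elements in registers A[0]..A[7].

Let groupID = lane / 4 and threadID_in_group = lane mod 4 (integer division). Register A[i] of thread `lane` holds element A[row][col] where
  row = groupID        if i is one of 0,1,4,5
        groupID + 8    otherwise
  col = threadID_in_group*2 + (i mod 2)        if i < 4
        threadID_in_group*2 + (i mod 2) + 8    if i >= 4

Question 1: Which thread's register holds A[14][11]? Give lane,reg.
25,7

r=14⇒gr=6,Rb=1  c=11⇒Cb=1,th=1,odd=1
L=6*4+1=25  i=1*4+1*2+1=7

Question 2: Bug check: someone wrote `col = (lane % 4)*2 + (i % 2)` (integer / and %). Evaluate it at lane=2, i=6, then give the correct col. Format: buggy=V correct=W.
buggy=4 correct=12

`(lane % 4)*2 + (i % 2)`[2,6]⇒4
lane 2: gr=0 (2/4), th=2 (2%4)
i=6: r=0+8=8, c=2*2+0+8=12
col: 4 vs 12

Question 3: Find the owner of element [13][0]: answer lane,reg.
r=13->g=5,rb=1  c=0->cb=0,t=0,b0=0
L=5*4+0=20  i=0*4+1*2+0=2

20,2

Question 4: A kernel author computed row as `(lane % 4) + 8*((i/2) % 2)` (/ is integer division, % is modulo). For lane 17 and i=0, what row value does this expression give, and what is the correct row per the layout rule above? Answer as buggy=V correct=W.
`(lane % 4) + 8*((i/2) % 2)`[17,0]->1
lane 17->17/4=4, 17 mod 4=1
i=0  r:4+0->4  c:2·1+0+0->2
row: 1 vs 4

buggy=1 correct=4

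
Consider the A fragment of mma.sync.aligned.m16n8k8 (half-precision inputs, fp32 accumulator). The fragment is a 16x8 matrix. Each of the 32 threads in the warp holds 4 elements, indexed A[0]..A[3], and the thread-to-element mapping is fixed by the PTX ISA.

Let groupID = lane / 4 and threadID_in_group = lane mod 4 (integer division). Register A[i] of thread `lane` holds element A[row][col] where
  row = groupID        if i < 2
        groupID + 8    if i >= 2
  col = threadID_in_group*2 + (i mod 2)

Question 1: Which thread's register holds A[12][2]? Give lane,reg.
r:12=>grp=4,rB=1  c:2=>tig=1,lo=0
L=4*4+1=17  i=1*2+0=2

17,2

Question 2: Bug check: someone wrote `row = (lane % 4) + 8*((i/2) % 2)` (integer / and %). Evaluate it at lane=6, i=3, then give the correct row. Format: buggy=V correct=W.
`(lane % 4) + 8*((i/2) % 2)`[6,3]⇒10
6: gr=1,th=2
[3] (1+8,2*2+1) = (9,5)
row: 10 vs 9

buggy=10 correct=9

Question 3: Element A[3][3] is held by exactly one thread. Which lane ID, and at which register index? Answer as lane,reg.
r:3=>grp=3,rB=0  c:3=>tig=1,lo=1
L=3*4+1=13  i=0*2+1=1

13,1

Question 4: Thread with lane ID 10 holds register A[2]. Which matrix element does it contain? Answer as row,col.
10,4

lane 10: G=2 (10/4), T=2 (10%4)
i=2: r=2+8=10, c=2*2+0=4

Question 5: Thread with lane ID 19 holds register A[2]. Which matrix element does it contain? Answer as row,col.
lane 19: gid=4 (19/4), tid=3 (19%4)
i=2: r=4+8=12, c=3*2+0=6

12,6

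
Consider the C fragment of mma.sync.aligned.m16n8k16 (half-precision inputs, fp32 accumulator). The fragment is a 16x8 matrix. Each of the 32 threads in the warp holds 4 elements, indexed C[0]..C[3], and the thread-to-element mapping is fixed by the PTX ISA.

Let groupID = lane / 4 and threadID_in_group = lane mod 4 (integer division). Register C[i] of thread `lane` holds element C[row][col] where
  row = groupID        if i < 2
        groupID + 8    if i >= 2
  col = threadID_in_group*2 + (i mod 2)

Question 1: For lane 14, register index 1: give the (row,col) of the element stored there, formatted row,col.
3,5

14: grp=3,tig=2
[1] (3+0,2*2+1) = (3,5)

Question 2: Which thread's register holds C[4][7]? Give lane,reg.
r=4->g=4,rb=0  c=7->t=3,b0=1
L=4*4+3=19  i=0*2+1=1

19,1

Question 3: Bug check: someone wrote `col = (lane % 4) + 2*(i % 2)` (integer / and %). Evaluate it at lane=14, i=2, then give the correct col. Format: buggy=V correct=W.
buggy=2 correct=4

`(lane % 4) + 2*(i % 2)`[14,2]->2
14: g=3,t=2
[2] (3+8,2*2+0) = (11,4)
col: 2 vs 4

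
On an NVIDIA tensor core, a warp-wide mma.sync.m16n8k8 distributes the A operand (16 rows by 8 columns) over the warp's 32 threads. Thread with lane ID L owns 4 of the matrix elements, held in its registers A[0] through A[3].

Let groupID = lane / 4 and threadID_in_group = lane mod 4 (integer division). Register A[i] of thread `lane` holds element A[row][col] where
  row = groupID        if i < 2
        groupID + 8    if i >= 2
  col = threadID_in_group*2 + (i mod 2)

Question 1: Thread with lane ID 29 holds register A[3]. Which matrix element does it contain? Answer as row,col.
lane 29: gr=7 (29/4), th=1 (29%4)
i=3: r=7+8=15, c=1*2+1=3

15,3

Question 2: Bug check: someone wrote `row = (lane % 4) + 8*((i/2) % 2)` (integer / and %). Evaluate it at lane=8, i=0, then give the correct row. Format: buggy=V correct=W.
buggy=0 correct=2

`(lane % 4) + 8*((i/2) % 2)`[8,0]=>0
lane 8: grp=2 (8/4), tig=0 (8%4)
i=0: r=2+0=2, c=0*2+0=0
row: 0 vs 2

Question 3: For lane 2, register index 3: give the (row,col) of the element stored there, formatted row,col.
2: grp=0,tig=2
[3] (0+8,2*2+1) = (8,5)

8,5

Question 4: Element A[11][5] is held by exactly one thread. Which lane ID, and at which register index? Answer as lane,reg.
r: 11->gid=3,r8=1  c: 5->tid=2,i&1=1
L=3*4+2=14  i=1*2+1=3

14,3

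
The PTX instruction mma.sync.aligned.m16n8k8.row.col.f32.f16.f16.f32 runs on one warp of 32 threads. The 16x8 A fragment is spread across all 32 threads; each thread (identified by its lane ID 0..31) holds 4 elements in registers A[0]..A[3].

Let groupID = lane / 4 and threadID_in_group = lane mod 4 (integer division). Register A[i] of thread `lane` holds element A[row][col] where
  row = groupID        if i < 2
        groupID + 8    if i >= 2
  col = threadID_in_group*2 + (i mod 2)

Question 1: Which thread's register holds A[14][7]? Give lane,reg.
27,3

r=14⇒gr=6,Rb=1  c=7⇒th=3,odd=1
L=6*4+3=27  i=1*2+1=3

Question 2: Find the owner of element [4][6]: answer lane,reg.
19,0

r:4=>grp=4,rB=0  c:6=>tig=3,lo=0
L=4*4+3=19  i=0*2+0=0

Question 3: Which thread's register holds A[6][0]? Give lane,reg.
r=6->g=6,rb=0  c=0->t=0,b0=0
L=6*4+0=24  i=0*2+0=0

24,0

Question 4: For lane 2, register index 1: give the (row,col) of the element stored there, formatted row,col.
lane 2: gid=0 (2/4), tid=2 (2%4)
i=1: r=0+0=0, c=2*2+1=5

0,5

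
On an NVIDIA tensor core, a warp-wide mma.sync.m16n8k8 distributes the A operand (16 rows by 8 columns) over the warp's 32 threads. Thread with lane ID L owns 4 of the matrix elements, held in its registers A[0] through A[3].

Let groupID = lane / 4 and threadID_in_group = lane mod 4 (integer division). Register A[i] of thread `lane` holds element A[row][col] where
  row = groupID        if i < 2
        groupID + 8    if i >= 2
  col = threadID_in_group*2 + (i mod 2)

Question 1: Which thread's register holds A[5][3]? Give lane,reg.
r:5=>grp=5,rB=0  c:3=>tig=1,lo=1
L=5*4+1=21  i=0*2+1=1

21,1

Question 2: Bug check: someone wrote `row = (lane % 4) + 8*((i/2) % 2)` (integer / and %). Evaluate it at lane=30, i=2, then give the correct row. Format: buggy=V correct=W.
buggy=10 correct=15

`(lane % 4) + 8*((i/2) % 2)`[30,2]->10
lane 30: gid=7 (30/4), tid=2 (30%4)
i=2: r=7+8=15, c=2*2+0=4
row: 10 vs 15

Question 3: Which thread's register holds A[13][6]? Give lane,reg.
r: 13->gid=5,r8=1  c: 6->tid=3,i&1=0
L=5*4+3=23  i=1*2+0=2

23,2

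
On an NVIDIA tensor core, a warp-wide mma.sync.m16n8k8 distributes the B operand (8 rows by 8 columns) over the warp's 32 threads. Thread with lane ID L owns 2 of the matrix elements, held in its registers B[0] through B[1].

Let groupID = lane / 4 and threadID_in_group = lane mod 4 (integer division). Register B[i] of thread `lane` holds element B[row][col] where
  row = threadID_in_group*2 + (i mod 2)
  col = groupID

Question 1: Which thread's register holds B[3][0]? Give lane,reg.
c:0=>grp=0  r:3=>tig=1,lo=1
L=0*4+1=1  i=1=1

1,1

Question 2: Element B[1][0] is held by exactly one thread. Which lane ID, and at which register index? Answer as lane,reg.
c:0=>grp=0  r:1=>tig=0,lo=1
L=0*4+0=0  i=1=1

0,1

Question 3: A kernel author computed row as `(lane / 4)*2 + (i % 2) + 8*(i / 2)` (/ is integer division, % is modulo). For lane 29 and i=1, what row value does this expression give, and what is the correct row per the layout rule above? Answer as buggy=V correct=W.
`(lane / 4)*2 + (i % 2) + 8*(i / 2)`[29,1]⇒15
lane 29⇒29/4=7, 29 mod 4=1
i=1  r:2·1+1⇒3  c:7
row: 15 vs 3

buggy=15 correct=3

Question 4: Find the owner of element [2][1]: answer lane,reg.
5,0

c: 1->gid=1  r: 2->tid=1,i&1=0
L=1*4+1=5  i=0=0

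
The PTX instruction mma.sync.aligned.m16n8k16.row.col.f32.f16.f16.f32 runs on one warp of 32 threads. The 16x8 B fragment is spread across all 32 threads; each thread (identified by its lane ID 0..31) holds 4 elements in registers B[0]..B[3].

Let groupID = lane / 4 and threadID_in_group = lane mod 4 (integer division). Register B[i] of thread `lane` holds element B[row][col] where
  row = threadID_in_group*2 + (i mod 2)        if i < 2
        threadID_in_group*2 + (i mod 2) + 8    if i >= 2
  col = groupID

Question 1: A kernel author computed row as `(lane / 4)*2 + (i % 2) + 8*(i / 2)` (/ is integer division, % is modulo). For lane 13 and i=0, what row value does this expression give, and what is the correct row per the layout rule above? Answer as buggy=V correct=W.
`(lane / 4)*2 + (i % 2) + 8*(i / 2)`[13,0]->6
lane 13->13/4=3, 13 mod 4=1
i=0  r:2·1+0+0->2  c:3
row: 6 vs 2

buggy=6 correct=2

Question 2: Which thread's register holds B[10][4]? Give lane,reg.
17,2

c=4→G=4  r=10→rhi=1,T=1,p=0
L=4*4+1=17  i=1*2+0=2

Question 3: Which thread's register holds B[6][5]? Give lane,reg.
c:5=>grp=5  r:6=>rB=0,tig=3,lo=0
L=5*4+3=23  i=0*2+0=0

23,0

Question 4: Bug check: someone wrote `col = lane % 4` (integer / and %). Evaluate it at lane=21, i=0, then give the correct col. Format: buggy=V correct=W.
`lane % 4`[21,0]→1
lane 21→21/4=5, 21 mod 4=1
i=0  r:2·1+0+0→2  c:5
col: 1 vs 5

buggy=1 correct=5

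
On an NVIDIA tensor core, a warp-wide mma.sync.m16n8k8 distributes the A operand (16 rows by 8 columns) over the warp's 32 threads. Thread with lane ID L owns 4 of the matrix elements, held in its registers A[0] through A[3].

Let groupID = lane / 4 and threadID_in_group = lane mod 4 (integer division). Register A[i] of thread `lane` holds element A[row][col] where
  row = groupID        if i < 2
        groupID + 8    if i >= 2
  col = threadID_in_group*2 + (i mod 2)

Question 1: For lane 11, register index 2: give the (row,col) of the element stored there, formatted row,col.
lane 11: gr=2 (11/4), th=3 (11%4)
i=2: r=2+8=10, c=3*2+0=6

10,6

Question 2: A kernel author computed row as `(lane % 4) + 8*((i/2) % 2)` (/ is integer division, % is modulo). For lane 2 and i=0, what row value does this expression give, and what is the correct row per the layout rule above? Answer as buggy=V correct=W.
buggy=2 correct=0

`(lane % 4) + 8*((i/2) % 2)`[2,0]->2
2: gid=0,tid=2
[0] (0+0,2*2+0) = (0,4)
row: 2 vs 0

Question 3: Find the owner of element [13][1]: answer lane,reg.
20,3

r=13⇒gr=5,Rb=1  c=1⇒th=0,odd=1
L=5*4+0=20  i=1*2+1=3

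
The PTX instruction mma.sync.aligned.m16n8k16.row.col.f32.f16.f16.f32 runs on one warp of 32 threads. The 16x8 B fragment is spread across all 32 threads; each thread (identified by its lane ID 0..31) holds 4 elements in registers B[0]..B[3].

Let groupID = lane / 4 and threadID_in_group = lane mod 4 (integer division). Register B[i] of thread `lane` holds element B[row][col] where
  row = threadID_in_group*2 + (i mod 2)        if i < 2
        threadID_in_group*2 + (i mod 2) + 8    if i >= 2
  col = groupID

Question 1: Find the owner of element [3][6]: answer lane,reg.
25,1

c: 6->gid=6  r: 3->r8=0,tid=1,i&1=1
L=6*4+1=25  i=0*2+1=1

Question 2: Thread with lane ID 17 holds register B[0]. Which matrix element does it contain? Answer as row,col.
L=17→G=17>>2=4, T=17&3=1
[0]→row 1·2+0+0=2  col G=4

2,4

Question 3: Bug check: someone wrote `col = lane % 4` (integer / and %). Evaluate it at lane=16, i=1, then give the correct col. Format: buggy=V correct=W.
`lane % 4`[16,1]→0
L=16→G=16>>2=4, T=16&3=0
[1]→row 0·2+1+0=1  col G=4
col: 0 vs 4

buggy=0 correct=4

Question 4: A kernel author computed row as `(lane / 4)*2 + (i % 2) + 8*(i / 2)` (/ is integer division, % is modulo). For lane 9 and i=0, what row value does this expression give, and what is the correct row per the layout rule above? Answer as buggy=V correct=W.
buggy=4 correct=2

`(lane / 4)*2 + (i % 2) + 8*(i / 2)`[9,0]=>4
lane 9: grp=2 (9/4), tig=1 (9%4)
i=0: r=1*2+0+0=2, c=grp=2
row: 4 vs 2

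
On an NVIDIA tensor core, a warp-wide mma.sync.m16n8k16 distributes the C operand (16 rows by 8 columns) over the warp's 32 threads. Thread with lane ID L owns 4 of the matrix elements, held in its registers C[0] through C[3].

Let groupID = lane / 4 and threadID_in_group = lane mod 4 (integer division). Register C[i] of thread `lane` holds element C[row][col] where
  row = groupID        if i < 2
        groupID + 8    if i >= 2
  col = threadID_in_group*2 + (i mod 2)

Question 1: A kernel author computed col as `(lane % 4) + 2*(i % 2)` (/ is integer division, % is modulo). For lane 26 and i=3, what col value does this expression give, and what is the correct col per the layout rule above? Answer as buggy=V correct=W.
`(lane % 4) + 2*(i % 2)`[26,3]⇒4
26: gr=6,th=2
[3] (6+8,2*2+1) = (14,5)
col: 4 vs 5

buggy=4 correct=5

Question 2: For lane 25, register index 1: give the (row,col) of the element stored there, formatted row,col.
L=25->gid=25>>2=6, tid=25&3=1
[1]->row 6+0=6  col 1·2+1=3

6,3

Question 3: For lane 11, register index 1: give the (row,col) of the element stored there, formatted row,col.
lane 11->11/4=2, 11 mod 4=3
i=1  r:2+0->2  c:2·3+1->7

2,7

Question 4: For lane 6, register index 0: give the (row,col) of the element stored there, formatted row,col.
1,4

L=6->gid=6>>2=1, tid=6&3=2
[0]->row 1+0=1  col 2·2+0=4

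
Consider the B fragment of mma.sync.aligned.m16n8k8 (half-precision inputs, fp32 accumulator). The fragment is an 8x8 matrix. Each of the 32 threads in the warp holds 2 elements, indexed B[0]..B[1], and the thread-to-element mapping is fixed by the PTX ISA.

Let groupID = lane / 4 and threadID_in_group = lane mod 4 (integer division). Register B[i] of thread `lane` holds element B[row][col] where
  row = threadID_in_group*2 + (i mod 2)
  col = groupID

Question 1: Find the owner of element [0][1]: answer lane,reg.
c=1→G=1  r=0→T=0,p=0
L=1*4+0=4  i=0=0

4,0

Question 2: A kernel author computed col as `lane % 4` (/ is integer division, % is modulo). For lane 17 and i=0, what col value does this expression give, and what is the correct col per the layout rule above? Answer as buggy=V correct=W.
`lane % 4`[17,0]=>1
lane 17=>17/4=4, 17 mod 4=1
i=0  r:2·1+0=>2  c:4
col: 1 vs 4

buggy=1 correct=4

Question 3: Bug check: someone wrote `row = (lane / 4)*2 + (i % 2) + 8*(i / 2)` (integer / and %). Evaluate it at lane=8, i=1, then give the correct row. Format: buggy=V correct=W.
`(lane / 4)*2 + (i % 2) + 8*(i / 2)`[8,1]->5
L=8->gid=8>>2=2, tid=8&3=0
[1]->row 0·2+1=1  col gid=2
row: 5 vs 1

buggy=5 correct=1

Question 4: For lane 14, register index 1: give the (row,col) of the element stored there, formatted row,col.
L=14→G=14>>2=3, T=14&3=2
[1]→row 2·2+1=5  col G=3

5,3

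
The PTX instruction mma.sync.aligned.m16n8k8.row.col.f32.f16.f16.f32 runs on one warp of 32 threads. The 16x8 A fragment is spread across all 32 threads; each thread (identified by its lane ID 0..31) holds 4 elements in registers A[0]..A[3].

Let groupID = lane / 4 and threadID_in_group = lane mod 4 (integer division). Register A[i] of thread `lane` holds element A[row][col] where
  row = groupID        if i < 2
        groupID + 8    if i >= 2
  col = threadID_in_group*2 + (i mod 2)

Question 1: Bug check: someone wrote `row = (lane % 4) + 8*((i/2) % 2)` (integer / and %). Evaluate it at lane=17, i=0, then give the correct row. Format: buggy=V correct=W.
buggy=1 correct=4

`(lane % 4) + 8*((i/2) % 2)`[17,0]->1
lane 17: g=4 (17/4), t=1 (17%4)
i=0: r=4+0=4, c=1*2+0=2
row: 1 vs 4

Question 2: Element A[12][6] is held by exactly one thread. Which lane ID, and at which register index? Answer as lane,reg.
r:12=>grp=4,rB=1  c:6=>tig=3,lo=0
L=4*4+3=19  i=1*2+0=2

19,2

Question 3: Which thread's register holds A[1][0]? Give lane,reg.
4,0

r=1->g=1,rb=0  c=0->t=0,b0=0
L=1*4+0=4  i=0*2+0=0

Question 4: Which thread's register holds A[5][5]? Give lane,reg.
22,1

r=5→G=5,rhi=0  c=5→T=2,p=1
L=5*4+2=22  i=0*2+1=1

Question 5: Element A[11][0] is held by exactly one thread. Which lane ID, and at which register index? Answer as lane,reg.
r=11⇒gr=3,Rb=1  c=0⇒th=0,odd=0
L=3*4+0=12  i=1*2+0=2

12,2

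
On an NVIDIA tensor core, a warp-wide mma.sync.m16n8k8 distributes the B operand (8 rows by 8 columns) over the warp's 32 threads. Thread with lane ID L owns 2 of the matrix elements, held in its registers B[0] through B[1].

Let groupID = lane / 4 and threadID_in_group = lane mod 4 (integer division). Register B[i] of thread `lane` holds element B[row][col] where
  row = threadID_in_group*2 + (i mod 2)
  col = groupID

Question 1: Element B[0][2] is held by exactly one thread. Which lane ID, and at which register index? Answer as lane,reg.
8,0

c: 2->gid=2  r: 0->tid=0,i&1=0
L=2*4+0=8  i=0=0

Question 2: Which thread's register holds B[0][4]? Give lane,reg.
c: 4->gid=4  r: 0->tid=0,i&1=0
L=4*4+0=16  i=0=0

16,0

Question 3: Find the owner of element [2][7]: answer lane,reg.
29,0

c: 7->gid=7  r: 2->tid=1,i&1=0
L=7*4+1=29  i=0=0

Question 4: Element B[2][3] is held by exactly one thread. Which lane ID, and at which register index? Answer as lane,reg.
c=3⇒gr=3  r=2⇒th=1,odd=0
L=3*4+1=13  i=0=0

13,0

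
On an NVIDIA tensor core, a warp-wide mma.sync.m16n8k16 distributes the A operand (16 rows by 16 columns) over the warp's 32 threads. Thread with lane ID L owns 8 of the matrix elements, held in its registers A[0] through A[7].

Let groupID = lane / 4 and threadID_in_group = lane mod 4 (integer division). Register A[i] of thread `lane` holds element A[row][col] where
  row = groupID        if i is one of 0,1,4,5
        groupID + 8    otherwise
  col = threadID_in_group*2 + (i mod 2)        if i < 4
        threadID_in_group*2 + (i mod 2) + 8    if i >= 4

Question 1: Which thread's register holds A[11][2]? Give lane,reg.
r=11⇒gr=3,Rb=1  c=2⇒Cb=0,th=1,odd=0
L=3*4+1=13  i=0*4+1*2+0=2

13,2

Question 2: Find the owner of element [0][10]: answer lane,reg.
r:0=>grp=0,rB=0  c:10=>cB=1,tig=1,lo=0
L=0*4+1=1  i=1*4+0*2+0=4

1,4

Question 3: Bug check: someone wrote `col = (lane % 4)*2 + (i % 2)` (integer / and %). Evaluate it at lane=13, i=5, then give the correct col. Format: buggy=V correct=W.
buggy=3 correct=11

`(lane % 4)*2 + (i % 2)`[13,5]->3
lane 13: gid=3 (13/4), tid=1 (13%4)
i=5: r=3+0=3, c=1*2+1+8=11
col: 3 vs 11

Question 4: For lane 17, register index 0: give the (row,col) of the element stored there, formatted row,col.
lane 17: gid=4 (17/4), tid=1 (17%4)
i=0: r=4+0=4, c=1*2+0+0=2

4,2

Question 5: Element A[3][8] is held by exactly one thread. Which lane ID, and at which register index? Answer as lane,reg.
r=3⇒gr=3,Rb=0  c=8⇒Cb=1,th=0,odd=0
L=3*4+0=12  i=1*4+0*2+0=4

12,4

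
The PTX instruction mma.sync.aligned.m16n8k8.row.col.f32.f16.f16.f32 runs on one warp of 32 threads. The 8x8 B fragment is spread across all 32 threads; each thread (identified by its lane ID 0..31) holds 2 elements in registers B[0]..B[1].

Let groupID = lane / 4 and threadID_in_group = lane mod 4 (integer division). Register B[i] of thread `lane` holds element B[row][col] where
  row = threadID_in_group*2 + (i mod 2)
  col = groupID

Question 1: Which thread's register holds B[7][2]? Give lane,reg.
c=2⇒gr=2  r=7⇒th=3,odd=1
L=2*4+3=11  i=1=1

11,1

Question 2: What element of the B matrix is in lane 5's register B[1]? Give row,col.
3,1

lane 5: gid=1 (5/4), tid=1 (5%4)
i=1: r=1*2+1=3, c=gid=1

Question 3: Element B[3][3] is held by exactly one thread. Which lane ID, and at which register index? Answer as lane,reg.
13,1

c=3→G=3  r=3→T=1,p=1
L=3*4+1=13  i=1=1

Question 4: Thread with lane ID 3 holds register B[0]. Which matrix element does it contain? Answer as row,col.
6,0

lane 3→3/4=0, 3 mod 4=3
i=0  r:2·3+0→6  c:0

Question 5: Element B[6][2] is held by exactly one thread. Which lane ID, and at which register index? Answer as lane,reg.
11,0

c:2=>grp=2  r:6=>tig=3,lo=0
L=2*4+3=11  i=0=0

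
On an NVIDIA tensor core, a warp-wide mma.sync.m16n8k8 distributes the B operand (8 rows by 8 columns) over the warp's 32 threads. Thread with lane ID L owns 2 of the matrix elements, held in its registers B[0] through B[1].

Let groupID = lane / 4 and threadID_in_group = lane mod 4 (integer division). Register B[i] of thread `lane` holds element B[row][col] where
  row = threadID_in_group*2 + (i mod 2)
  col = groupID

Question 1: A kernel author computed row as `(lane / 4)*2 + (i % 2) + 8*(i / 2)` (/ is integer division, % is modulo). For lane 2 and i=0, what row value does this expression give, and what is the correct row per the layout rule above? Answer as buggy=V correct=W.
`(lane / 4)*2 + (i % 2) + 8*(i / 2)`[2,0]->0
2: g=0,t=2
[0] (2*2+0,0) = (4,0)
row: 0 vs 4

buggy=0 correct=4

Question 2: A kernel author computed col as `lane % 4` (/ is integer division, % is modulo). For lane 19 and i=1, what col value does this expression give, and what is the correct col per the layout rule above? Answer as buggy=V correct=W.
buggy=3 correct=4

`lane % 4`[19,1]->3
L=19->g=19>>2=4, t=19&3=3
[1]->row 3·2+1=7  col g=4
col: 3 vs 4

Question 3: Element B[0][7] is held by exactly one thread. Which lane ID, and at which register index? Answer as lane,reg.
c=7⇒gr=7  r=0⇒th=0,odd=0
L=7*4+0=28  i=0=0

28,0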